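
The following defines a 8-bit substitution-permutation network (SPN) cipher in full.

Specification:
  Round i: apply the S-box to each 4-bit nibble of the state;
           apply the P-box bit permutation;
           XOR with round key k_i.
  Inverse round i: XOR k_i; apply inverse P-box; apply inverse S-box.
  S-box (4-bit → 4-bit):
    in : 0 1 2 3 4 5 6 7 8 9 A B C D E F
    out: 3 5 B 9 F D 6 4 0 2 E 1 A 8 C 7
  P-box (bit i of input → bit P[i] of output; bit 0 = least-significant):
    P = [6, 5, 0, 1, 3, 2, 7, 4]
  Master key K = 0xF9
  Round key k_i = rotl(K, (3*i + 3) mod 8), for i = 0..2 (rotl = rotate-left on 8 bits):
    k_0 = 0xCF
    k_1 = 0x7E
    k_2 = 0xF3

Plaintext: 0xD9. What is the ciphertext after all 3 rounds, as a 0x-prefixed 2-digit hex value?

0xB5

s_0 = plaintext = 0xD9
s_1 = Round(s_0, k_0) = 0xFF
s_2 = Round(s_1, k_1) = 0x93
s_3 = Round(s_2, k_2) = 0xB5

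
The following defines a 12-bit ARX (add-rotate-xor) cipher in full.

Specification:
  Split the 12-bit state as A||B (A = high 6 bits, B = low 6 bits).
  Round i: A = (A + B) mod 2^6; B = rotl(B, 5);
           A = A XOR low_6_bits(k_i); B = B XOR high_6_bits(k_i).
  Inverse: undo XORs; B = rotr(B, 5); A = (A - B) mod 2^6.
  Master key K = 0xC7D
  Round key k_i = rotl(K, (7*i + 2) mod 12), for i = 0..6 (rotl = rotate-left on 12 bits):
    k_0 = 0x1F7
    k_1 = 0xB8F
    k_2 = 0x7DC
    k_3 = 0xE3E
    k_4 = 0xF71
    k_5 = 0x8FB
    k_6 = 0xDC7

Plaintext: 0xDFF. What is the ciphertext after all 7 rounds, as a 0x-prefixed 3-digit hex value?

0x7C6

s_0 = plaintext = 0xDFF
s_1 = Round(s_0, k_0) = 0x078
s_2 = Round(s_1, k_1) = 0xDB2
s_3 = Round(s_2, k_2) = 0xD06
s_4 = Round(s_3, k_3) = 0x13B
s_5 = Round(s_4, k_4) = 0x380
s_6 = Round(s_5, k_5) = 0xD63
s_7 = Round(s_6, k_6) = 0x7C6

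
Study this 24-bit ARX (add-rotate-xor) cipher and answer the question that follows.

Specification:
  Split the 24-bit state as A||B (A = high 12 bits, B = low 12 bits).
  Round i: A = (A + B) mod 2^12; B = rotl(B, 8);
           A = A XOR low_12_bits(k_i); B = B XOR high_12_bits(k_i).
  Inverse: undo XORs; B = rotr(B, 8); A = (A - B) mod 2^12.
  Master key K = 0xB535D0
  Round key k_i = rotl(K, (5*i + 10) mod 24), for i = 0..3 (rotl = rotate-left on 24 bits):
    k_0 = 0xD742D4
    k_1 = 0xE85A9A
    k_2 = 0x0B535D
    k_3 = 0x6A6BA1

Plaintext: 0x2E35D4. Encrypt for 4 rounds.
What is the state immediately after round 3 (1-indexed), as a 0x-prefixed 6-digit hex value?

0x3707C4

s_0 = plaintext = 0x2E35D4
s_1 = Round(s_0, k_0) = 0xA63929
s_2 = Round(s_1, k_1) = 0x916717
s_3 = Round(s_2, k_2) = 0x3707C4
s_4 = Round(s_3, k_3) = 0x0952DA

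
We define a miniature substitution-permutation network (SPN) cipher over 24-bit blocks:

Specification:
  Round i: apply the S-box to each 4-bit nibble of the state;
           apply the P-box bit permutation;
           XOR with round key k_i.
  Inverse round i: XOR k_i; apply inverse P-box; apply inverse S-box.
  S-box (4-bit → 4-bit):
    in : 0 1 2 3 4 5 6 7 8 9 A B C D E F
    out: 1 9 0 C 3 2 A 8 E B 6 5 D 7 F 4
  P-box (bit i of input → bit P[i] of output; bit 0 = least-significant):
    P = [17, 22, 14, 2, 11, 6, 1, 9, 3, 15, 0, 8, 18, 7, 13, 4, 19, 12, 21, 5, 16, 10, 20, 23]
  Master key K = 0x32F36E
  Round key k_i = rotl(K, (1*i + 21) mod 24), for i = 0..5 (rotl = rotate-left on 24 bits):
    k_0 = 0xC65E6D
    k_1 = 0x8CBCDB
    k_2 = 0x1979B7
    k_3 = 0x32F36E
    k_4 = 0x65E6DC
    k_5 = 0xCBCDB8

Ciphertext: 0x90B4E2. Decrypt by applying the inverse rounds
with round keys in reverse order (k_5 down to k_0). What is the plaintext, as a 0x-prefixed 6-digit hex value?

0x7716F4

s_0 = ciphertext = 0x90B4E2
s_1 = InvRound(s_0, k_5) = 0xB431DD
s_2 = InvRound(s_1, k_4) = 0xE5287A
s_3 = InvRound(s_2, k_3) = 0xC5161E
s_4 = InvRound(s_3, k_2) = 0x81DC1A
s_5 = InvRound(s_4, k_1) = 0x00DF5F
s_6 = InvRound(s_5, k_0) = 0x7716F4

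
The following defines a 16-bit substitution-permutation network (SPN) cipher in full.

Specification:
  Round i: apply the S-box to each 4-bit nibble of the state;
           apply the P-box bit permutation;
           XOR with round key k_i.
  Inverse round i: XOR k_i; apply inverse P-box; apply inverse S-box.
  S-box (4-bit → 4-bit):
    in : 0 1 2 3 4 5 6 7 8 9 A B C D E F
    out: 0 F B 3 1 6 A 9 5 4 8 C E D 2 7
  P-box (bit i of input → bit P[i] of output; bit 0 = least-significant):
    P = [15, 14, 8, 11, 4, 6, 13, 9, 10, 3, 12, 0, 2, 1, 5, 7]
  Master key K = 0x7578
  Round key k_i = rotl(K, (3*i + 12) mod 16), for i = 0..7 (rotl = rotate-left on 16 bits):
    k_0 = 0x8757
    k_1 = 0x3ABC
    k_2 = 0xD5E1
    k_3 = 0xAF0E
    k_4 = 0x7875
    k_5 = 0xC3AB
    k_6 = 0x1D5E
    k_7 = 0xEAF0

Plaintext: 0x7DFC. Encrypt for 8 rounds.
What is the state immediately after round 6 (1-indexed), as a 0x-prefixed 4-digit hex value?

0x7685

s_0 = plaintext = 0x7DFC
s_1 = Round(s_0, k_0) = 0xFA82
s_2 = Round(s_1, k_1) = 0xD28B
s_3 = Round(s_2, k_2) = 0xF85C
s_4 = Round(s_3, k_3) = 0xD268
s_5 = Round(s_4, k_4) = 0xFF98
s_6 = Round(s_5, k_5) = 0x7685
s_7 = Round(s_6, k_6) = 0x7CC3
s_8 = Round(s_7, k_7) = 0x183D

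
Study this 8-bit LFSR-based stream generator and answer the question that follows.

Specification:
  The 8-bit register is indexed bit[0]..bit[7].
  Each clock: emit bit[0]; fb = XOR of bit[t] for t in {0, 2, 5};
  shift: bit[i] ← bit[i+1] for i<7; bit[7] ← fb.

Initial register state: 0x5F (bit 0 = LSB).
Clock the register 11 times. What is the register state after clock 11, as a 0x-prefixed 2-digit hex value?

reg_0 = 0x5F
clock 1: out=1, reg = 0x2F
clock 2: out=1, reg = 0x97
clock 3: out=1, reg = 0x4B
clock 4: out=1, reg = 0xA5
clock 5: out=1, reg = 0xD2
clock 6: out=0, reg = 0x69
clock 7: out=1, reg = 0x34
clock 8: out=0, reg = 0x1A
clock 9: out=0, reg = 0x0D
clock 10: out=1, reg = 0x06
clock 11: out=0, reg = 0x83

0x83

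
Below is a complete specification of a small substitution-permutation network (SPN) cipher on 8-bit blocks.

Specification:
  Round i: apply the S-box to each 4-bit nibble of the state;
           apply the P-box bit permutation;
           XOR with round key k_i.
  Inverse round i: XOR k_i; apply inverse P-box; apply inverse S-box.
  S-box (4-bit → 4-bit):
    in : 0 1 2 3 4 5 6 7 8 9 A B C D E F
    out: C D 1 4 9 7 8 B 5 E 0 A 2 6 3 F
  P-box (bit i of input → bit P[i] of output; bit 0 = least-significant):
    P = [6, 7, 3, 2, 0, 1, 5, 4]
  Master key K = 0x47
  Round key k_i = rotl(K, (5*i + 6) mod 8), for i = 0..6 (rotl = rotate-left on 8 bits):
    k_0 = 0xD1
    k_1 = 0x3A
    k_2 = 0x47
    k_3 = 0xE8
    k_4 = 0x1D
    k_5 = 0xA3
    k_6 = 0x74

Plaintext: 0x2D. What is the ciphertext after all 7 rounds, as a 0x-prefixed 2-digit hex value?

0xF6

s_0 = plaintext = 0x2D
s_1 = Round(s_0, k_0) = 0x58
s_2 = Round(s_1, k_1) = 0x51
s_3 = Round(s_2, k_2) = 0x28
s_4 = Round(s_3, k_3) = 0xA1
s_5 = Round(s_4, k_4) = 0x51
s_6 = Round(s_5, k_5) = 0xCC
s_7 = Round(s_6, k_6) = 0xF6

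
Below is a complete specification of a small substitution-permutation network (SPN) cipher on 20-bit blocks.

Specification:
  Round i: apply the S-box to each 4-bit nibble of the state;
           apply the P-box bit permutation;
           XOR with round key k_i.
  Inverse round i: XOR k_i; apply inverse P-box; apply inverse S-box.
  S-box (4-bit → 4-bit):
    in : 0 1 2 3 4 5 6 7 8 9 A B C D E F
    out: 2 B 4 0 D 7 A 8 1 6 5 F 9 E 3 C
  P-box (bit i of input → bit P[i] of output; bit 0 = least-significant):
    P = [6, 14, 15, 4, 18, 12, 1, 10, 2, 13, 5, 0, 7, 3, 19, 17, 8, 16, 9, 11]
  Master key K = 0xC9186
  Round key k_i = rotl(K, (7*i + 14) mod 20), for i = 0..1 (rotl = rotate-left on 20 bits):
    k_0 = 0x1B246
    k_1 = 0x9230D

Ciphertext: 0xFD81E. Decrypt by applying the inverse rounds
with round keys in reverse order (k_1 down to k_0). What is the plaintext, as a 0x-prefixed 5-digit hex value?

s_0 = ciphertext = 0xFD81E
s_1 = InvRound(s_0, k_1) = 0x4765D
s_2 = InvRound(s_1, k_0) = 0x0074D

0x0074D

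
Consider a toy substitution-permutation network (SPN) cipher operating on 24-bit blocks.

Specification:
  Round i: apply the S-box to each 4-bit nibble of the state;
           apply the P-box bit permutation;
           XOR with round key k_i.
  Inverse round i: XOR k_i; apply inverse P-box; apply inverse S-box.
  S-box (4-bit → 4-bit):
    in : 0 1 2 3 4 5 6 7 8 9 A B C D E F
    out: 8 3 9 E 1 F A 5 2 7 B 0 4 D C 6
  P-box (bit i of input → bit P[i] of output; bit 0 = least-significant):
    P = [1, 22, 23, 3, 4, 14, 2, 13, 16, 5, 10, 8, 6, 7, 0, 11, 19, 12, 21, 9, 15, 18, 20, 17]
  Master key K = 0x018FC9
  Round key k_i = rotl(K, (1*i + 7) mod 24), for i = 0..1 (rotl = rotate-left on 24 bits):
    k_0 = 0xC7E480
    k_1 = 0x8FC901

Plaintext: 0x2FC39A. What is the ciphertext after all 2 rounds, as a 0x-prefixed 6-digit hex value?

0x6053A0

s_0 = plaintext = 0x2FC39A
s_1 = Round(s_0, k_0) = 0xA531BF
s_2 = Round(s_1, k_1) = 0x6053A0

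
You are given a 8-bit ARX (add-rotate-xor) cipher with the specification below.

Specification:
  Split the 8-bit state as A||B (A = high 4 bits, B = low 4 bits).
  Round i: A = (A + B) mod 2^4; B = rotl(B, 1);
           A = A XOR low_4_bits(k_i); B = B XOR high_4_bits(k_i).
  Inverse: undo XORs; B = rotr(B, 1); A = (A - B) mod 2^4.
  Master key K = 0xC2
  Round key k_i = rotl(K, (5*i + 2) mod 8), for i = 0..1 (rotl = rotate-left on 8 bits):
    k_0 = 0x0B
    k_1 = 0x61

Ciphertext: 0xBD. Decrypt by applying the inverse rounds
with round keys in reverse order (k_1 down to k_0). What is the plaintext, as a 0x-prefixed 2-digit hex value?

s_0 = ciphertext = 0xBD
s_1 = InvRound(s_0, k_1) = 0xDD
s_2 = InvRound(s_1, k_0) = 0x8E

0x8E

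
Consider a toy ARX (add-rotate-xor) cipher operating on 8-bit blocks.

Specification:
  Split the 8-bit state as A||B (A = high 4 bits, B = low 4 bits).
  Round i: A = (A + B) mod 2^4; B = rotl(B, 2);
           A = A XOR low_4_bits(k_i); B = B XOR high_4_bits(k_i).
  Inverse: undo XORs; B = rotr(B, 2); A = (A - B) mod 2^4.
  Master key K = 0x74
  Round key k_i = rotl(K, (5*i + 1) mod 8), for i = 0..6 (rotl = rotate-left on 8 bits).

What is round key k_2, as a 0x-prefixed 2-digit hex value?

0xA3

K = 0x74
k_0 = rotl(K, (5*0+1) mod 8) = rotl(K, 1) = 0xE8
k_1 = rotl(K, (5*1+1) mod 8) = rotl(K, 6) = 0x1D
k_2 = rotl(K, (5*2+1) mod 8) = rotl(K, 3) = 0xA3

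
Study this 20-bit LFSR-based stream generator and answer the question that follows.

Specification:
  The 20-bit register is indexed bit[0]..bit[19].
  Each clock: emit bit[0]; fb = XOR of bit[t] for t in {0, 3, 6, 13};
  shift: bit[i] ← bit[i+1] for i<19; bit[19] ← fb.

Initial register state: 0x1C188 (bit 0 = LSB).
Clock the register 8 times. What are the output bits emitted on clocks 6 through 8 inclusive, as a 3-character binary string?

reg_0 = 0x1C188
clock 1: out=0, reg = 0x8E0C4
clock 2: out=0, reg = 0x47062
clock 3: out=0, reg = 0x23831
clock 4: out=1, reg = 0x11C18
clock 5: out=0, reg = 0x88E0C
clock 6: out=0, reg = 0xC4706
clock 7: out=0, reg = 0x62383
clock 8: out=1, reg = 0x311C1

001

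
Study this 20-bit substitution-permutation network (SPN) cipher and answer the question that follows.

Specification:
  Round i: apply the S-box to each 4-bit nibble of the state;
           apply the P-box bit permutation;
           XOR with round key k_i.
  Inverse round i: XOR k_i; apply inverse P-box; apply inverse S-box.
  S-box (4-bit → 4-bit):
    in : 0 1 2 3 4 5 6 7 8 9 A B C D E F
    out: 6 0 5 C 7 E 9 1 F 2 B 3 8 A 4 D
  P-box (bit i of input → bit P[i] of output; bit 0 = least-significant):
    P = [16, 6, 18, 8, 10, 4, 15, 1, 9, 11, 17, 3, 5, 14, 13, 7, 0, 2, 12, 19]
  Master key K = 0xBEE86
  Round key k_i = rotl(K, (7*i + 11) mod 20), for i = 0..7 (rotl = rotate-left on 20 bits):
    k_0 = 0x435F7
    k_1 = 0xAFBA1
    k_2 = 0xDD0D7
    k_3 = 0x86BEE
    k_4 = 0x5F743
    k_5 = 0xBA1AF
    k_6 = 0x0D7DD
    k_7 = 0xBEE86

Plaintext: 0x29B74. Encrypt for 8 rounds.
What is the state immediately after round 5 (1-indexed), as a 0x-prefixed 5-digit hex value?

0xE0BDF

s_0 = plaintext = 0x29B74
s_1 = Round(s_0, k_0) = 0x16BB6
s_2 = Round(s_1, k_1) = 0xBF411
s_3 = Round(s_2, k_2) = 0xFFA72
s_4 = Round(s_3, k_3) = 0x55547
s_5 = Round(s_4, k_4) = 0xE0BDF
s_6 = Round(s_5, k_5) = 0xEDABD
s_7 = Round(s_6, k_6) = 0x08805
s_8 = Round(s_7, k_7) = 0xD157A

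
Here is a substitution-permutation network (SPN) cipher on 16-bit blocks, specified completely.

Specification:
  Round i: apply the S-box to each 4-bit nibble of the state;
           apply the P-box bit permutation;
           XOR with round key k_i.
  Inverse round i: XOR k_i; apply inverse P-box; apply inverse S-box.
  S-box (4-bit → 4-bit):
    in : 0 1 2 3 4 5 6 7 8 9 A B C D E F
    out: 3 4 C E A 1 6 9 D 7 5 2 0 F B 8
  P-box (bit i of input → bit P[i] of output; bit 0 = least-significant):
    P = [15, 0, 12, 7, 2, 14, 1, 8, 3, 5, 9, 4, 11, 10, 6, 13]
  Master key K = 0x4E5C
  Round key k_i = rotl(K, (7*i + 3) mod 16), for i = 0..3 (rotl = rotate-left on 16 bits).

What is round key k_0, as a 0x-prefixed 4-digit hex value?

K = 0x4E5C
k_0 = rotl(K, (7*0+3) mod 16) = rotl(K, 3) = 0x72E2

0x72E2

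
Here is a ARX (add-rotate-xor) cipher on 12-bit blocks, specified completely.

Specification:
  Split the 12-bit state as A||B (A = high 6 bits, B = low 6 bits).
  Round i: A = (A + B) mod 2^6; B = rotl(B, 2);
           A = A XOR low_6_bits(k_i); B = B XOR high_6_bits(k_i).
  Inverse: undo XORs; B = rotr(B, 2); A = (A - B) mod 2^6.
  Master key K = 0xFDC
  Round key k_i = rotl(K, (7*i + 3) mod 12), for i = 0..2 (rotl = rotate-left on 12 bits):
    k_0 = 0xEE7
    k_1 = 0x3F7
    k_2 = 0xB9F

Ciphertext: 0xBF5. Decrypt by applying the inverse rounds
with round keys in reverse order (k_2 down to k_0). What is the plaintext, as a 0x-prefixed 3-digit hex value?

0xBD9

s_0 = ciphertext = 0xBF5
s_1 = InvRound(s_0, k_2) = 0xEB6
s_2 = InvRound(s_1, k_1) = 0xBDE
s_3 = InvRound(s_2, k_0) = 0xBD9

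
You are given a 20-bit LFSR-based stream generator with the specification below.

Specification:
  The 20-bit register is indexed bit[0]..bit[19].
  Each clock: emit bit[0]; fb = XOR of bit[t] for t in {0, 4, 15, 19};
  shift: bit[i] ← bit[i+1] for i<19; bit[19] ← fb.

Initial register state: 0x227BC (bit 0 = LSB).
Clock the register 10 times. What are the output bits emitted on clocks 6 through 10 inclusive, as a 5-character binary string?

reg_0 = 0x227BC
clock 1: out=0, reg = 0x913DE
clock 2: out=0, reg = 0x489EF
clock 3: out=1, reg = 0x244F7
clock 4: out=1, reg = 0x1227B
clock 5: out=1, reg = 0x0913D
clock 6: out=1, reg = 0x8489E
clock 7: out=0, reg = 0x4244F
clock 8: out=1, reg = 0xA1227
clock 9: out=1, reg = 0x50913
clock 10: out=1, reg = 0x28489

10111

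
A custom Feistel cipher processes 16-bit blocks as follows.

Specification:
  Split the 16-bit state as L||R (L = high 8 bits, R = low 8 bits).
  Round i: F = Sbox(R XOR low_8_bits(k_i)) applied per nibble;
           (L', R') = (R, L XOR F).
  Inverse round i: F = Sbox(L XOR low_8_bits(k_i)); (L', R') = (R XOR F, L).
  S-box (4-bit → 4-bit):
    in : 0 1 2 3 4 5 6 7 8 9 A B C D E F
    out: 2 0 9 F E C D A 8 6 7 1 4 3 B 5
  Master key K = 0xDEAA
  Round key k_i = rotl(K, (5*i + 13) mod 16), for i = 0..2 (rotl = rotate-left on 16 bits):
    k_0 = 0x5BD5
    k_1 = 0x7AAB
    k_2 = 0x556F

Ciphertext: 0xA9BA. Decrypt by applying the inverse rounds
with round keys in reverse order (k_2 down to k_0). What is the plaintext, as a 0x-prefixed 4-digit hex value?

s_0 = ciphertext = 0xA9BA
s_1 = InvRound(s_0, k_2) = 0xF7A9
s_2 = InvRound(s_1, k_1) = 0x6DF7
s_3 = InvRound(s_2, k_0) = 0xEF6D

0xEF6D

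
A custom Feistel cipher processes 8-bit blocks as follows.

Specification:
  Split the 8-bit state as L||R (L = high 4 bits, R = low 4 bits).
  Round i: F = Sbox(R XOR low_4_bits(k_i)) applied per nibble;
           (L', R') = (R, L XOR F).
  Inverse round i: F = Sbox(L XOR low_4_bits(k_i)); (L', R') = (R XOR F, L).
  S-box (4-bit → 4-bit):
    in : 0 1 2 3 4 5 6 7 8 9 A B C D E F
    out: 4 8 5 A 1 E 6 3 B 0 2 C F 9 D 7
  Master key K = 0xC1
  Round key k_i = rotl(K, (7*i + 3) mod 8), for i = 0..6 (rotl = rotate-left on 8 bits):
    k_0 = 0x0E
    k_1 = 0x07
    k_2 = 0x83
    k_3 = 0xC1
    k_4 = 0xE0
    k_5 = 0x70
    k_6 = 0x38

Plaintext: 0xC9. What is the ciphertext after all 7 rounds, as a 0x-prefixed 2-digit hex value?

s_0 = plaintext = 0xC9
s_1 = Round(s_0, k_0) = 0x9F
s_2 = Round(s_1, k_1) = 0xF2
s_3 = Round(s_2, k_2) = 0x27
s_4 = Round(s_3, k_3) = 0x74
s_5 = Round(s_4, k_4) = 0x46
s_6 = Round(s_5, k_5) = 0x62
s_7 = Round(s_6, k_6) = 0x24

0x24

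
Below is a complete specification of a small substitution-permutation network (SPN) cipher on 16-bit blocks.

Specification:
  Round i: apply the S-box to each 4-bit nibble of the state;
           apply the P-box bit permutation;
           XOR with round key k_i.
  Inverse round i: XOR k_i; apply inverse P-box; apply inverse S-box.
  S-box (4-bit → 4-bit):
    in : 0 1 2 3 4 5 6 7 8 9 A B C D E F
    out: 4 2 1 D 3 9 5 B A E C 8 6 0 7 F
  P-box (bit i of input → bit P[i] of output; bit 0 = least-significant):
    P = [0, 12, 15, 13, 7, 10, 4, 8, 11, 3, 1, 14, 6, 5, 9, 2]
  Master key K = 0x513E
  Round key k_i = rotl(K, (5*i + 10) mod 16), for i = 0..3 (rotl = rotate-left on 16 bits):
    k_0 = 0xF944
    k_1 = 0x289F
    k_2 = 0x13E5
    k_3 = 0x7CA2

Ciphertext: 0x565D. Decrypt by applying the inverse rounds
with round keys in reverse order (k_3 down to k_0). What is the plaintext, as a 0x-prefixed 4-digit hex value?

0x1EC6

s_0 = ciphertext = 0x565D
s_1 = InvRound(s_0, k_3) = 0xFE65
s_2 = InvRound(s_1, k_2) = 0xD57A
s_3 = InvRound(s_2, k_1) = 0x757F
s_4 = InvRound(s_3, k_0) = 0x1EC6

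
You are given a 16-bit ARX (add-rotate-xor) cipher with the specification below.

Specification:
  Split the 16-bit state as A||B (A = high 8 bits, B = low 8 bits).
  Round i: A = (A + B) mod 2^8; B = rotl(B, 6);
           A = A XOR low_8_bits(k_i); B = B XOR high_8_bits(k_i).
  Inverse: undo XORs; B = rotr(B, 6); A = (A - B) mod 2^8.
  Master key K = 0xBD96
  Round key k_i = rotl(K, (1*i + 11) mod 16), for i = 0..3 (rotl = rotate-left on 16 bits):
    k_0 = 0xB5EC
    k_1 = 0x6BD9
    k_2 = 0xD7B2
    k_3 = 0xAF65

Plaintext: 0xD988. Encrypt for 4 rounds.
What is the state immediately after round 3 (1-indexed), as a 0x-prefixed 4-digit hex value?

0x3974

s_0 = plaintext = 0xD988
s_1 = Round(s_0, k_0) = 0x8D97
s_2 = Round(s_1, k_1) = 0xFD8E
s_3 = Round(s_2, k_2) = 0x3974
s_4 = Round(s_3, k_3) = 0xC8B2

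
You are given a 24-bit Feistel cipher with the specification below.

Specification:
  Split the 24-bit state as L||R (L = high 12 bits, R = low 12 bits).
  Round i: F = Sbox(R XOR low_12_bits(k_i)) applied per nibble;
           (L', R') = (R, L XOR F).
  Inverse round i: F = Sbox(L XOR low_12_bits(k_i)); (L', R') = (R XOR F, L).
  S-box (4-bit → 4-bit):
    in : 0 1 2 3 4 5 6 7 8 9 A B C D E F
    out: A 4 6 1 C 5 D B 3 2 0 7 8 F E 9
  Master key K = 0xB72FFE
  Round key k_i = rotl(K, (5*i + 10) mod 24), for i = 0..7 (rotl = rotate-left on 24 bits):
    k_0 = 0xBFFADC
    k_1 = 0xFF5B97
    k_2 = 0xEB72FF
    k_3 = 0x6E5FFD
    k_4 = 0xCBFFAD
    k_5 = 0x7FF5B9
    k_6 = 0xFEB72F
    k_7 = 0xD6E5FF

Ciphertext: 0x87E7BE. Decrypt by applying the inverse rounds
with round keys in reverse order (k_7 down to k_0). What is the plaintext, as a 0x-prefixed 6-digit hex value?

0x9E82E5

s_0 = ciphertext = 0x87E7BE
s_1 = InvRound(s_0, k_7) = 0x88A87E
s_2 = InvRound(s_1, k_6) = 0x17B88A
s_3 = InvRound(s_2, k_5) = 0x40C17B
s_4 = InvRound(s_3, k_4) = 0x67F40C
s_5 = InvRound(s_4, k_3) = 0x63A67F
s_6 = InvRound(s_5, k_2) = 0xAFA63A
s_7 = InvRound(s_6, k_1) = 0x2E5AFA
s_8 = InvRound(s_7, k_0) = 0x9E82E5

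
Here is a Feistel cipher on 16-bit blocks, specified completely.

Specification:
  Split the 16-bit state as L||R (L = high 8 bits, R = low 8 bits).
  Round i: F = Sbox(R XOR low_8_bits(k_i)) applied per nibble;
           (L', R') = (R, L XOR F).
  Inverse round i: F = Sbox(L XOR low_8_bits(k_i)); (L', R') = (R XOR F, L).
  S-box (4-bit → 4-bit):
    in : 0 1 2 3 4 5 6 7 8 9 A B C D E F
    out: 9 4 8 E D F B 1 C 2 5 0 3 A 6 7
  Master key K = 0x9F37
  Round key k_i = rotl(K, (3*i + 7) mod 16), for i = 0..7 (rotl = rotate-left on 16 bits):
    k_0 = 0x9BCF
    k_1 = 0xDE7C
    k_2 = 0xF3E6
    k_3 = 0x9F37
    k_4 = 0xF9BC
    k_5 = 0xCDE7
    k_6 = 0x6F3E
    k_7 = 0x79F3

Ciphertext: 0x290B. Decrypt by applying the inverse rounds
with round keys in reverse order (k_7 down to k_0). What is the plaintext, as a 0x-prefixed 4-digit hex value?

s_0 = ciphertext = 0x290B
s_1 = InvRound(s_0, k_7) = 0xAE29
s_2 = InvRound(s_1, k_6) = 0x00AE
s_3 = InvRound(s_2, k_5) = 0xCF00
s_4 = InvRound(s_3, k_4) = 0x1ECF
s_5 = InvRound(s_4, k_3) = 0x4D1E
s_6 = InvRound(s_5, k_2) = 0x4E4D
s_7 = InvRound(s_6, k_1) = 0xA54E
s_8 = InvRound(s_7, k_0) = 0xFBA5

0xFBA5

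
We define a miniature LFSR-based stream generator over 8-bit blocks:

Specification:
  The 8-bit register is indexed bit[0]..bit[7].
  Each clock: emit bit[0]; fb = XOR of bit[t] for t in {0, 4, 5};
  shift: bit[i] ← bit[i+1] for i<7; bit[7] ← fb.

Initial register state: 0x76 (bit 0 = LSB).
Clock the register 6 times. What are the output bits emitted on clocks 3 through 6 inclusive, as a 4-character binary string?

1011

reg_0 = 0x76
clock 1: out=0, reg = 0x3B
clock 2: out=1, reg = 0x9D
clock 3: out=1, reg = 0x4E
clock 4: out=0, reg = 0x27
clock 5: out=1, reg = 0x13
clock 6: out=1, reg = 0x09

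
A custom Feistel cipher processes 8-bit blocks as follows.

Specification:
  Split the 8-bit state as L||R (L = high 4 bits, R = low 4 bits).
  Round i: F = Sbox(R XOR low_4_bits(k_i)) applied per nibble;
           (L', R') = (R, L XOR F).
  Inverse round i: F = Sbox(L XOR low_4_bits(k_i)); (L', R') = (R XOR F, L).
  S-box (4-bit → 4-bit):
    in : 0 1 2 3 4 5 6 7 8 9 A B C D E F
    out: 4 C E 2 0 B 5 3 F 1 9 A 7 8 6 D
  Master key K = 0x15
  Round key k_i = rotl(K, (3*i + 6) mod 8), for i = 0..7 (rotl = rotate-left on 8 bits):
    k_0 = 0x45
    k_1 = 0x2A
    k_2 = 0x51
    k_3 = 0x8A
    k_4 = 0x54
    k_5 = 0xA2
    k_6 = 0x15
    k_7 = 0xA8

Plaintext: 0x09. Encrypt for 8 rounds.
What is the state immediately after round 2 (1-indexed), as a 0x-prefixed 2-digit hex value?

0x71

s_0 = plaintext = 0x09
s_1 = Round(s_0, k_0) = 0x97
s_2 = Round(s_1, k_1) = 0x71
s_3 = Round(s_2, k_2) = 0x13
s_4 = Round(s_3, k_3) = 0x30
s_5 = Round(s_4, k_4) = 0x03
s_6 = Round(s_5, k_5) = 0x3C
s_7 = Round(s_6, k_6) = 0xC2
s_8 = Round(s_7, k_7) = 0x25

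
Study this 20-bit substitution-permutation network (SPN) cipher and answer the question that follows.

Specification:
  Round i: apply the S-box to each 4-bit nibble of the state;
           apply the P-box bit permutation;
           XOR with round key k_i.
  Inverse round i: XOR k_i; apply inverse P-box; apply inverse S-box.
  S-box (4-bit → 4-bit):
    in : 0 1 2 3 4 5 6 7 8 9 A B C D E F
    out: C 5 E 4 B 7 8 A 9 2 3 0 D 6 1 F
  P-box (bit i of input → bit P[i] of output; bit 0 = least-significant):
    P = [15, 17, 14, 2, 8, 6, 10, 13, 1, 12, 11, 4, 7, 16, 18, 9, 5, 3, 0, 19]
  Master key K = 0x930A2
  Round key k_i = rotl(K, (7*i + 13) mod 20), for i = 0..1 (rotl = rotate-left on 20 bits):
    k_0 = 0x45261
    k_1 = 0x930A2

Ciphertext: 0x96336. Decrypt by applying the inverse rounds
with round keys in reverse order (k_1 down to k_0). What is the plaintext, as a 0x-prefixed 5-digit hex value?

0x05915

s_0 = ciphertext = 0x96336
s_1 = InvRound(s_0, k_1) = 0xB87E0
s_2 = InvRound(s_1, k_0) = 0x05915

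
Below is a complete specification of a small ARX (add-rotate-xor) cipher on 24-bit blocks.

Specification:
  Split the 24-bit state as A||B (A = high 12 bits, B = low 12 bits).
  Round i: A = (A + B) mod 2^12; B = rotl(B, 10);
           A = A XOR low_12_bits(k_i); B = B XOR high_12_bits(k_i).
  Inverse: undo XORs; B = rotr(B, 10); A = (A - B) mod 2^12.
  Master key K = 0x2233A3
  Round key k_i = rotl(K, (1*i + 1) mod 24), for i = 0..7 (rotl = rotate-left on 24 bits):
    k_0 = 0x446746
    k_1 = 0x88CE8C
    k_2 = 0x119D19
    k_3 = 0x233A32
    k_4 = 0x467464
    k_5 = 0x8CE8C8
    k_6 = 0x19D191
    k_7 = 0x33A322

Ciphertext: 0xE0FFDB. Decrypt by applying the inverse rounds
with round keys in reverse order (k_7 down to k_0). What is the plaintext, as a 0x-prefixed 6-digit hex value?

0x8AF109

s_0 = ciphertext = 0xE0FFDB
s_1 = InvRound(s_0, k_7) = 0x9A6387
s_2 = InvRound(s_1, k_6) = 0xFCF868
s_3 = InvRound(s_2, k_5) = 0x46F298
s_4 = InvRound(s_3, k_4) = 0x40EBFD
s_5 = InvRound(s_4, k_3) = 0x70273A
s_6 = InvRound(s_5, k_2) = 0x18E88D
s_7 = InvRound(s_6, k_1) = 0xEFE004
s_8 = InvRound(s_7, k_0) = 0x8AF109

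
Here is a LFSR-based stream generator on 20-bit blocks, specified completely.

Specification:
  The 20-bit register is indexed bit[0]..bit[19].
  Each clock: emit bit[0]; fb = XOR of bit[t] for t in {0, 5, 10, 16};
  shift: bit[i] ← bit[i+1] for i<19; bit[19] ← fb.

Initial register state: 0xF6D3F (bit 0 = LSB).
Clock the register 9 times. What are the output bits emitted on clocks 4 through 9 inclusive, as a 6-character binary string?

reg_0 = 0xF6D3F
clock 1: out=1, reg = 0x7B69F
clock 2: out=1, reg = 0xBDB4F
clock 3: out=1, reg = 0x5EDA7
clock 4: out=1, reg = 0x2F6D3
clock 5: out=1, reg = 0x17B69
clock 6: out=1, reg = 0x8BDB4
clock 7: out=0, reg = 0x45EDA
clock 8: out=0, reg = 0xA2F6D
clock 9: out=1, reg = 0xD17B6

111001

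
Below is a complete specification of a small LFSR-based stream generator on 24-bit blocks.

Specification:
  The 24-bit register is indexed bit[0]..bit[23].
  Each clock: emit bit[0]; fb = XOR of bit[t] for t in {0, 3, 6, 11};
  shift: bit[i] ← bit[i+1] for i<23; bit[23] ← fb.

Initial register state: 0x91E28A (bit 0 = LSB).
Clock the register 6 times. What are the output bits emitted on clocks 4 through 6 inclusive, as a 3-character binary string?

reg_0 = 0x91E28A
clock 1: out=0, reg = 0xC8F145
clock 2: out=1, reg = 0x6478A2
clock 3: out=0, reg = 0xB23C51
clock 4: out=1, reg = 0xD91E28
clock 5: out=0, reg = 0x6C8F14
clock 6: out=0, reg = 0xB6478A

100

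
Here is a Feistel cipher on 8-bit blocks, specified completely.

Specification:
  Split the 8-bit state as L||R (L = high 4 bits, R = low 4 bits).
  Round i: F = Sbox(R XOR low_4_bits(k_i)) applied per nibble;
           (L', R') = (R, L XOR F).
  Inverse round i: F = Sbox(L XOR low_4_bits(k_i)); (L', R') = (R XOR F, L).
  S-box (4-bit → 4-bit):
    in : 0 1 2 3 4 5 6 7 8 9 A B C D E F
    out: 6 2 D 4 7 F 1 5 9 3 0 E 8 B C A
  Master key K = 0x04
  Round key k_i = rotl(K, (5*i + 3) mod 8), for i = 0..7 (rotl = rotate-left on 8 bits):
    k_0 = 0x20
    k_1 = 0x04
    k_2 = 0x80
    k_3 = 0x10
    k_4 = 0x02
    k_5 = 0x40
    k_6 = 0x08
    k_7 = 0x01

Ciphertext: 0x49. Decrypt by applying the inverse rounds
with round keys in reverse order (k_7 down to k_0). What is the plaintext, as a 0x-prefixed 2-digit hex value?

0x48

s_0 = ciphertext = 0x49
s_1 = InvRound(s_0, k_7) = 0x64
s_2 = InvRound(s_1, k_6) = 0x86
s_3 = InvRound(s_2, k_5) = 0xF8
s_4 = InvRound(s_3, k_4) = 0x3F
s_5 = InvRound(s_4, k_3) = 0xB3
s_6 = InvRound(s_5, k_2) = 0xDB
s_7 = InvRound(s_6, k_1) = 0x8D
s_8 = InvRound(s_7, k_0) = 0x48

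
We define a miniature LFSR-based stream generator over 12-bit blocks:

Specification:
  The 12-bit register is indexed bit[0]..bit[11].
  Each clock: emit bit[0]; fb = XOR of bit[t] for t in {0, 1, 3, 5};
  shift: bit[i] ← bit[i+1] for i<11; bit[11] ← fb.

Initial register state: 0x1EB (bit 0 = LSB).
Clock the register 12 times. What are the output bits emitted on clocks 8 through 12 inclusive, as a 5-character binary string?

reg_0 = 0x1EB
clock 1: out=1, reg = 0x0F5
clock 2: out=1, reg = 0x07A
clock 3: out=0, reg = 0x83D
clock 4: out=1, reg = 0xC1E
clock 5: out=0, reg = 0x60F
clock 6: out=1, reg = 0xB07
clock 7: out=1, reg = 0x583
clock 8: out=1, reg = 0x2C1
clock 9: out=1, reg = 0x960
clock 10: out=0, reg = 0xCB0
clock 11: out=0, reg = 0xE58
clock 12: out=0, reg = 0xF2C

11000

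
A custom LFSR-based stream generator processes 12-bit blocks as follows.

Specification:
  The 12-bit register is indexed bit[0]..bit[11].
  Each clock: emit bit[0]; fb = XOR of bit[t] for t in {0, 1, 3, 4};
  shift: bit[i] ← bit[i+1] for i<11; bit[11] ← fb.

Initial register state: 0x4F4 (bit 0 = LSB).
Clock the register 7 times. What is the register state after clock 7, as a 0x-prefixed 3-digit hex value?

reg_0 = 0x4F4
clock 1: out=0, reg = 0xA7A
clock 2: out=0, reg = 0xD3D
clock 3: out=1, reg = 0xE9E
clock 4: out=0, reg = 0xF4F
clock 5: out=1, reg = 0xFA7
clock 6: out=1, reg = 0x7D3
clock 7: out=1, reg = 0xBE9

0xBE9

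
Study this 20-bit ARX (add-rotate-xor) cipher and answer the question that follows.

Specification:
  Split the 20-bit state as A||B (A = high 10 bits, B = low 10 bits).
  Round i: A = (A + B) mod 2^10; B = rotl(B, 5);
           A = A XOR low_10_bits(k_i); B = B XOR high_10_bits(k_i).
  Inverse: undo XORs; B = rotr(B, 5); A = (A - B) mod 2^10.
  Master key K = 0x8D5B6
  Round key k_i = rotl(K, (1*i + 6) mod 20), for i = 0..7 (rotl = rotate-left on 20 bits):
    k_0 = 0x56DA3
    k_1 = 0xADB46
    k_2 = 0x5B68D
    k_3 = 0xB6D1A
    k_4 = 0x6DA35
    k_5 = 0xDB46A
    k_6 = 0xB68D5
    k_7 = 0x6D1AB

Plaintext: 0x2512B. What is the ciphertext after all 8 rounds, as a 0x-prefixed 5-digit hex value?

s_0 = plaintext = 0x2512B
s_1 = Round(s_0, k_0) = 0x07032
s_2 = Round(s_1, k_1) = 0xC20F7
s_3 = Round(s_2, k_2) = 0x5CB8A
s_4 = Round(s_3, k_3) = 0x79B87
s_5 = Round(s_4, k_4) = 0xD614A
s_6 = Round(s_5, k_5) = 0x32227
s_7 = Round(s_6, k_6) = 0x8EA2B
s_8 = Round(s_7, k_7) = 0x738C5

0x738C5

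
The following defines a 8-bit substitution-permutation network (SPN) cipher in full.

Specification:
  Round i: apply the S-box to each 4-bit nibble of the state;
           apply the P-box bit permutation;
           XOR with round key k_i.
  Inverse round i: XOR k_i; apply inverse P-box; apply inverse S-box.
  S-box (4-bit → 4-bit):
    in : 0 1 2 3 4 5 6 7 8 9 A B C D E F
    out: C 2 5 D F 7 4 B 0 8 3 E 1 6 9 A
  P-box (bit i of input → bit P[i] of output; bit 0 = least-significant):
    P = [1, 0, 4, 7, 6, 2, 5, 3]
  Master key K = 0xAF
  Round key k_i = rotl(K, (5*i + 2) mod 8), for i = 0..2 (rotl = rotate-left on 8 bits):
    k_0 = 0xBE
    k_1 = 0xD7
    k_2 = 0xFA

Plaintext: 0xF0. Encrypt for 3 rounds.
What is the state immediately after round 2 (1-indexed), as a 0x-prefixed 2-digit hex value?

0xA5

s_0 = plaintext = 0xF0
s_1 = Round(s_0, k_0) = 0x22
s_2 = Round(s_1, k_1) = 0xA5
s_3 = Round(s_2, k_2) = 0xAD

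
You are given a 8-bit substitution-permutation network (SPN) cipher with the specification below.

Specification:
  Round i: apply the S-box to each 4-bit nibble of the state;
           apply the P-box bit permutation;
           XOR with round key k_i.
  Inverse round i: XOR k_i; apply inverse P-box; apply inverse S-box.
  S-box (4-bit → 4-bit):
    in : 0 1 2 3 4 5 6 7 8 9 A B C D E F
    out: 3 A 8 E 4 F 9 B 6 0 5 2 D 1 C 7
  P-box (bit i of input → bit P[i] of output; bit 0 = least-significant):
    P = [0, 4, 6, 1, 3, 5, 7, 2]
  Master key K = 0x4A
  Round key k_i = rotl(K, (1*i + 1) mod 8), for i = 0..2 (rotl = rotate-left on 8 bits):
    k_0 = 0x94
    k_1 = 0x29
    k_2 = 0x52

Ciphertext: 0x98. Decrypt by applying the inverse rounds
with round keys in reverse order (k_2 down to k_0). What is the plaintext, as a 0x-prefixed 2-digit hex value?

0xB3

s_0 = ciphertext = 0x98
s_1 = InvRound(s_0, k_2) = 0xAE
s_2 = InvRound(s_1, k_1) = 0xE6
s_3 = InvRound(s_2, k_0) = 0xB3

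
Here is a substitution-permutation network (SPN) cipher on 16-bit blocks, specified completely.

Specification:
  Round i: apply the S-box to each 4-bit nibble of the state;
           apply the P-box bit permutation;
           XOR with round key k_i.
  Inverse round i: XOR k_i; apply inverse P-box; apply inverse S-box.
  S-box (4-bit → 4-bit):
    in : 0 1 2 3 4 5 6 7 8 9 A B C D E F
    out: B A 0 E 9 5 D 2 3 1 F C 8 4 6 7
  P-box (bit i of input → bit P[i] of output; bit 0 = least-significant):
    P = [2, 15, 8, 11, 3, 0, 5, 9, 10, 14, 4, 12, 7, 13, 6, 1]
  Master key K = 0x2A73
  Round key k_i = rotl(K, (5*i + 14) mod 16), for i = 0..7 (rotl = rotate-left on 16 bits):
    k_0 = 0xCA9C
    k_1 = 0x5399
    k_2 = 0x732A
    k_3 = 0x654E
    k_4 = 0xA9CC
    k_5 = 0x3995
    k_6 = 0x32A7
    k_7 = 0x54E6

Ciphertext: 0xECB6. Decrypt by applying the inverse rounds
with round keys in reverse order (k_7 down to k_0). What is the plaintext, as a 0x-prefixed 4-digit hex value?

s_0 = ciphertext = 0xECB6
s_1 = InvRound(s_0, k_7) = 0xEB21
s_2 = InvRound(s_1, k_6) = 0x412A
s_3 = InvRound(s_2, k_5) = 0x03F4
s_4 = InvRound(s_3, k_4) = 0x7D61
s_5 = InvRound(s_4, k_3) = 0xCCF4
s_6 = InvRound(s_5, k_2) = 0xA64A
s_7 = InvRound(s_6, k_1) = 0xAA7E
s_8 = InvRound(s_7, k_0) = 0xA7D2

0xA7D2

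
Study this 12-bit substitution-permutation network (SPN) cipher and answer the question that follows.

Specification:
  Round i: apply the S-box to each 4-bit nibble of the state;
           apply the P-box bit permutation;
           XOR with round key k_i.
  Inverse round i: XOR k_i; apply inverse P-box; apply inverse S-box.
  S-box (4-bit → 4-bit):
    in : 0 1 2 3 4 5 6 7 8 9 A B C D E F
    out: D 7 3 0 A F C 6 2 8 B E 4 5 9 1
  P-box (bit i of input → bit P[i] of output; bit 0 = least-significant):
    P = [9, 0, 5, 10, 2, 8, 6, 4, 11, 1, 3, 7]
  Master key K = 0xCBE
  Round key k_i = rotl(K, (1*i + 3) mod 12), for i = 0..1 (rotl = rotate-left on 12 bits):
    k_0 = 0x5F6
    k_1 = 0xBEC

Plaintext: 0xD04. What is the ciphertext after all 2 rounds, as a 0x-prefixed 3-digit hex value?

0xE59

s_0 = plaintext = 0xD04
s_1 = Round(s_0, k_0) = 0x9AB
s_2 = Round(s_1, k_1) = 0xE59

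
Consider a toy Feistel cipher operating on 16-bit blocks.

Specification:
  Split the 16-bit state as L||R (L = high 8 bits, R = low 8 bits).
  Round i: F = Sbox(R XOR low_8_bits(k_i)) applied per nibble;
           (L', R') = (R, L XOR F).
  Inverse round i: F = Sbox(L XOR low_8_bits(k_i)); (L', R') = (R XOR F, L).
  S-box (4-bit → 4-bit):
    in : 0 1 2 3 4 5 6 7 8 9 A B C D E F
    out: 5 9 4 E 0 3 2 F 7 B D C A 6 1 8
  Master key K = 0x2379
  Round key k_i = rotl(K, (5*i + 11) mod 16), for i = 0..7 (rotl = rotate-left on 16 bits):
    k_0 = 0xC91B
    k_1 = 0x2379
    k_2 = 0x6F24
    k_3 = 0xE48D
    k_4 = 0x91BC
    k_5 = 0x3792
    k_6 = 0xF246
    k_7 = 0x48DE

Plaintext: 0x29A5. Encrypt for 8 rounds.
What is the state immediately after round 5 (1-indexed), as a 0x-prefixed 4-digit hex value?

0x686F

s_0 = plaintext = 0x29A5
s_1 = Round(s_0, k_0) = 0xA5E8
s_2 = Round(s_1, k_1) = 0xE81C
s_3 = Round(s_2, k_2) = 0x1C0F
s_4 = Round(s_3, k_3) = 0x0F68
s_5 = Round(s_4, k_4) = 0x686F
s_6 = Round(s_5, k_5) = 0x6FEE
s_7 = Round(s_6, k_6) = 0xEEB8
s_8 = Round(s_7, k_7) = 0xB8CC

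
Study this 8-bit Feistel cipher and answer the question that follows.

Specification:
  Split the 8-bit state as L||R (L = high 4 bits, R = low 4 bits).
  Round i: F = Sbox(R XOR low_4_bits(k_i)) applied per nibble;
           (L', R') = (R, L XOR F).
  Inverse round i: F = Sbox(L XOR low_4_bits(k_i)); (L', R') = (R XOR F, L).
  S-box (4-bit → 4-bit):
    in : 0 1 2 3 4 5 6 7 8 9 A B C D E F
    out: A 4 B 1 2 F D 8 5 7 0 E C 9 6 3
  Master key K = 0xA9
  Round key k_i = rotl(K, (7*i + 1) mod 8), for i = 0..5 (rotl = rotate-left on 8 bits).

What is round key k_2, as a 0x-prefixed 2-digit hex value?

K = 0xA9
k_0 = rotl(K, (7*0+1) mod 8) = rotl(K, 1) = 0x53
k_1 = rotl(K, (7*1+1) mod 8) = rotl(K, 0) = 0xA9
k_2 = rotl(K, (7*2+1) mod 8) = rotl(K, 7) = 0xD4

0xD4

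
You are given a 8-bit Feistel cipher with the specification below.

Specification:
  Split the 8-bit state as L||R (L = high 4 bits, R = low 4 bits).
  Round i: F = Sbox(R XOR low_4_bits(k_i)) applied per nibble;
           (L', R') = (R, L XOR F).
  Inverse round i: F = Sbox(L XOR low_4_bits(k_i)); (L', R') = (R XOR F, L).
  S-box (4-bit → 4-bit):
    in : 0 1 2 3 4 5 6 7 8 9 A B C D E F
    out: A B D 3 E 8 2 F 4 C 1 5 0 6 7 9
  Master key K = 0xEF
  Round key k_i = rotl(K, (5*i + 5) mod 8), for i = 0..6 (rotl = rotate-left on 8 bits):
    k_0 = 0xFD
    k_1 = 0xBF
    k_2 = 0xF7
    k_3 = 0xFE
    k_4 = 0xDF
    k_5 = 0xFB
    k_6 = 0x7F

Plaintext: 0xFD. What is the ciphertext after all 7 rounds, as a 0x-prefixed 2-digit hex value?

0x3E

s_0 = plaintext = 0xFD
s_1 = Round(s_0, k_0) = 0xD5
s_2 = Round(s_1, k_1) = 0x5C
s_3 = Round(s_2, k_2) = 0xC0
s_4 = Round(s_3, k_3) = 0x0B
s_5 = Round(s_4, k_4) = 0xBE
s_6 = Round(s_5, k_5) = 0xE3
s_7 = Round(s_6, k_6) = 0x3E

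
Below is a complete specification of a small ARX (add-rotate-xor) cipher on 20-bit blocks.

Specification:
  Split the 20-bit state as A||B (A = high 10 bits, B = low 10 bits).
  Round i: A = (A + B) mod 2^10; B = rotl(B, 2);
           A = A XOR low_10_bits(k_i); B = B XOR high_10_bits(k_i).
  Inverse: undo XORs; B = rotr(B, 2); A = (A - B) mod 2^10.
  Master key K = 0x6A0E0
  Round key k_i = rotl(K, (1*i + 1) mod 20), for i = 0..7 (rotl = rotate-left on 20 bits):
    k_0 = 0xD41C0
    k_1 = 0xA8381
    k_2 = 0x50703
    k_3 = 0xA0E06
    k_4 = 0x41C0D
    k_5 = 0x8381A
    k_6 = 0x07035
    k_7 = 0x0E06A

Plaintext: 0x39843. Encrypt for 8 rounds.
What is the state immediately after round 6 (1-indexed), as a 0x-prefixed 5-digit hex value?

s_0 = plaintext = 0x39843
s_1 = Round(s_0, k_0) = 0x3A65C
s_2 = Round(s_1, k_1) = 0x313D2
s_3 = Round(s_2, k_2) = 0xE560A
s_4 = Round(s_3, k_3) = 0xE66A9
s_5 = Round(s_4, k_4) = 0x93FA1
s_6 = Round(s_5, k_5) = 0x7A889
s_7 = Round(s_6, k_6) = 0x91A38
s_8 = Round(s_7, k_7) = 0x050DA

0x7A889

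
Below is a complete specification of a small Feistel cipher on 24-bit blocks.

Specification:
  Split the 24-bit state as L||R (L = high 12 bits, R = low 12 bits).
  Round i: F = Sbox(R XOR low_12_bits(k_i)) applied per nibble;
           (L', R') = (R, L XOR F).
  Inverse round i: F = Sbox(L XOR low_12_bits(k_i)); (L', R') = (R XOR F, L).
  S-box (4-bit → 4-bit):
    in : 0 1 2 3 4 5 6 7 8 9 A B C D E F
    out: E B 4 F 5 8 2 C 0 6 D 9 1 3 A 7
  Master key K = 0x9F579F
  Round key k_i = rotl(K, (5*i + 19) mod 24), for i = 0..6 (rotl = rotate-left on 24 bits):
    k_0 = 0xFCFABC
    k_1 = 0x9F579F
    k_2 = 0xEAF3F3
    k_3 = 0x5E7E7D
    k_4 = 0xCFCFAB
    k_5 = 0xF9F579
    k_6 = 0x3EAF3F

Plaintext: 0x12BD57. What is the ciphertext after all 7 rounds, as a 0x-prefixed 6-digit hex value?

s_0 = plaintext = 0x12BD57
s_1 = Round(s_0, k_0) = 0xD57D82
s_2 = Round(s_1, k_1) = 0xD820E4
s_3 = Round(s_2, k_2) = 0x0E423E
s_4 = Round(s_3, k_3) = 0x23E1BB
s_5 = Round(s_4, k_4) = 0x1BB880
s_6 = Round(s_5, k_5) = 0x8802CD
s_7 = Round(s_6, k_6) = 0x2CDBF4

0x2CDBF4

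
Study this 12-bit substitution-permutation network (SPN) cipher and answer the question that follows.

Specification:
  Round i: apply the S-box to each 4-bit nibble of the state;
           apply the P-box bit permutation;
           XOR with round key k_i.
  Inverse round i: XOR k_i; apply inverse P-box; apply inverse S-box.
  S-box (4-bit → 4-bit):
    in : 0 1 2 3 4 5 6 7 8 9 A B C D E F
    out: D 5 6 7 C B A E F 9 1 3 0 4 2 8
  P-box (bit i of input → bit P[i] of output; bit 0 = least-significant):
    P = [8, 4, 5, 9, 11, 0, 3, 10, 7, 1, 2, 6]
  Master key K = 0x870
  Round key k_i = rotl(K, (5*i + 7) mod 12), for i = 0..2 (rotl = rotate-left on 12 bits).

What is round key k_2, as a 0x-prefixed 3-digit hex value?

0xE10

K = 0x870
k_0 = rotl(K, (5*0+7) mod 12) = rotl(K, 7) = 0x843
k_1 = rotl(K, (5*1+7) mod 12) = rotl(K, 0) = 0x870
k_2 = rotl(K, (5*2+7) mod 12) = rotl(K, 5) = 0xE10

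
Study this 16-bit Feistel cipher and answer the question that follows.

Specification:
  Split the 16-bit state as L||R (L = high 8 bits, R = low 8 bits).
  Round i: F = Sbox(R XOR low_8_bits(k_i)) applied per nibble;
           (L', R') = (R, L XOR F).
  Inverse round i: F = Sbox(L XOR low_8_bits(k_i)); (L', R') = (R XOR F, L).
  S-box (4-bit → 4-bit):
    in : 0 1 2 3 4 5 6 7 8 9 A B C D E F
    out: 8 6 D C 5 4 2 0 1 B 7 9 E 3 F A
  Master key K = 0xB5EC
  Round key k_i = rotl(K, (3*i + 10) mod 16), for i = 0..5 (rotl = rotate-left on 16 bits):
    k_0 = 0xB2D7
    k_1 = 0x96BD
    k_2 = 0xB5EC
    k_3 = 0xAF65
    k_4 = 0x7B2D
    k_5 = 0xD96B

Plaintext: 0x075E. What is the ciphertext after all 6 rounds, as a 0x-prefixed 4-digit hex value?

0x601F

s_0 = plaintext = 0x075E
s_1 = Round(s_0, k_0) = 0x5E1C
s_2 = Round(s_1, k_1) = 0x1C28
s_3 = Round(s_2, k_2) = 0x28F9
s_4 = Round(s_3, k_3) = 0xF996
s_5 = Round(s_4, k_4) = 0x9660
s_6 = Round(s_5, k_5) = 0x601F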